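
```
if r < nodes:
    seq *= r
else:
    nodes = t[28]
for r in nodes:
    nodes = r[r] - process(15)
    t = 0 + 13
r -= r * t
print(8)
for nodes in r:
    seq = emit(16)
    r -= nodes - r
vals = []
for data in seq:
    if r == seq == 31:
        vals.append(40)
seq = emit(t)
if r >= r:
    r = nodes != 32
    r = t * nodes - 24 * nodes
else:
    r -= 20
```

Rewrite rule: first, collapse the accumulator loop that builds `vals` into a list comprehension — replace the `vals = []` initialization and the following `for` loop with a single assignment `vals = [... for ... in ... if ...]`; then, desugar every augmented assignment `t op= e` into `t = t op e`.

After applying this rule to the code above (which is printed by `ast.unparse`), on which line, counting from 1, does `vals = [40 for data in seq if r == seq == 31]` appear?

13

Transformed code:
if r < nodes:
    seq = seq * r
else:
    nodes = t[28]
for r in nodes:
    nodes = r[r] - process(15)
    t = 0 + 13
r = r - r * t
print(8)
for nodes in r:
    seq = emit(16)
    r = r - (nodes - r)
vals = [40 for data in seq if r == seq == 31]
seq = emit(t)
if r >= r:
    r = nodes != 32
    r = t * nodes - 24 * nodes
else:
    r = r - 20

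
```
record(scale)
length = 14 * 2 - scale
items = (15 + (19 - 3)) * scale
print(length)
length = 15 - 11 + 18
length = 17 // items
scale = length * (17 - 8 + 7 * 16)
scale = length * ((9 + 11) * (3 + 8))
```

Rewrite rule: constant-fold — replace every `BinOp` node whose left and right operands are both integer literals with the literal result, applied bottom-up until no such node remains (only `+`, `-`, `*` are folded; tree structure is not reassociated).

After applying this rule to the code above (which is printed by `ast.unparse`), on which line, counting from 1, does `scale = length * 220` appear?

8

Transformed code:
record(scale)
length = 28 - scale
items = 31 * scale
print(length)
length = 22
length = 17 // items
scale = length * 121
scale = length * 220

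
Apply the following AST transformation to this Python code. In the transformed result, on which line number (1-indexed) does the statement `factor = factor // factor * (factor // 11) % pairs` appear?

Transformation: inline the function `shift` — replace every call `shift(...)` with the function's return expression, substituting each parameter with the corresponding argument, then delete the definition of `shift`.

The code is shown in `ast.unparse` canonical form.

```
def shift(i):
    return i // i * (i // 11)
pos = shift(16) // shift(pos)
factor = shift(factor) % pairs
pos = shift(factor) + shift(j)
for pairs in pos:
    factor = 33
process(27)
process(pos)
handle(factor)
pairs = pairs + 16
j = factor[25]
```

2

Transformed code:
pos = 16 // 16 * (16 // 11) // (pos // pos * (pos // 11))
factor = factor // factor * (factor // 11) % pairs
pos = factor // factor * (factor // 11) + j // j * (j // 11)
for pairs in pos:
    factor = 33
process(27)
process(pos)
handle(factor)
pairs = pairs + 16
j = factor[25]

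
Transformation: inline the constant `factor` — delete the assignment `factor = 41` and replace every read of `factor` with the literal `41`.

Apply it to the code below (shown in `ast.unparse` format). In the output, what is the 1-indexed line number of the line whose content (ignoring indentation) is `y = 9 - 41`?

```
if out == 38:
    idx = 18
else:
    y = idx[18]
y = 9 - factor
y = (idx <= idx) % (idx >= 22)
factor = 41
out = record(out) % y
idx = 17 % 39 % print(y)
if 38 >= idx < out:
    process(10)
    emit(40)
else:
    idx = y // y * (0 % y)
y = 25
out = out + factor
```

Transformed code:
if out == 38:
    idx = 18
else:
    y = idx[18]
y = 9 - 41
y = (idx <= idx) % (idx >= 22)
out = record(out) % y
idx = 17 % 39 % print(y)
if 38 >= idx < out:
    process(10)
    emit(40)
else:
    idx = y // y * (0 % y)
y = 25
out = out + 41

5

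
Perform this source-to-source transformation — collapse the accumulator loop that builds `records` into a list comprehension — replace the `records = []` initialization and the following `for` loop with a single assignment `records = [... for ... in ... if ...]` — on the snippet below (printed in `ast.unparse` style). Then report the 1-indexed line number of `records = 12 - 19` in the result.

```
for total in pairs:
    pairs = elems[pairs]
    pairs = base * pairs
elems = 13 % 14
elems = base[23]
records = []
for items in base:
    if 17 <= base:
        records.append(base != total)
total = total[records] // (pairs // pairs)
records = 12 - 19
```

Transformed code:
for total in pairs:
    pairs = elems[pairs]
    pairs = base * pairs
elems = 13 % 14
elems = base[23]
records = [base != total for items in base if 17 <= base]
total = total[records] // (pairs // pairs)
records = 12 - 19

8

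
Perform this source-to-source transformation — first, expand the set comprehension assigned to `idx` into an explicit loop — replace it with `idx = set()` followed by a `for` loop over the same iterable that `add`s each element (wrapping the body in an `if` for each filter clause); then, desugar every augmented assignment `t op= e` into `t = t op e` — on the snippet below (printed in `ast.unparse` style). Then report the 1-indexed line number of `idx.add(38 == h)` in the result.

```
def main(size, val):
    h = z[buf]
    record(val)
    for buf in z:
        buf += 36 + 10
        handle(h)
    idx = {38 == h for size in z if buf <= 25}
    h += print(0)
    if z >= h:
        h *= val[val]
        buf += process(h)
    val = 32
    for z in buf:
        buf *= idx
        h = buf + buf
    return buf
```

Transformed code:
def main(size, val):
    h = z[buf]
    record(val)
    for buf in z:
        buf = buf + (36 + 10)
        handle(h)
    idx = set()
    for size in z:
        if buf <= 25:
            idx.add(38 == h)
    h = h + print(0)
    if z >= h:
        h = h * val[val]
        buf = buf + process(h)
    val = 32
    for z in buf:
        buf = buf * idx
        h = buf + buf
    return buf

10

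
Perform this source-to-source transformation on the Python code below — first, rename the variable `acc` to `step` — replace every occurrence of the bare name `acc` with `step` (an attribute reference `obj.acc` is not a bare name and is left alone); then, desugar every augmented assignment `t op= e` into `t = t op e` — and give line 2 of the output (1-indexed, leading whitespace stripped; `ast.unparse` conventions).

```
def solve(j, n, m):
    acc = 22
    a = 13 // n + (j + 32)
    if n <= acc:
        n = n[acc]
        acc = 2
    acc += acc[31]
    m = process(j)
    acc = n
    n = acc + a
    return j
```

step = 22

Transformed code:
def solve(j, n, m):
    step = 22
    a = 13 // n + (j + 32)
    if n <= step:
        n = n[step]
        step = 2
    step = step + step[31]
    m = process(j)
    step = n
    n = step + a
    return j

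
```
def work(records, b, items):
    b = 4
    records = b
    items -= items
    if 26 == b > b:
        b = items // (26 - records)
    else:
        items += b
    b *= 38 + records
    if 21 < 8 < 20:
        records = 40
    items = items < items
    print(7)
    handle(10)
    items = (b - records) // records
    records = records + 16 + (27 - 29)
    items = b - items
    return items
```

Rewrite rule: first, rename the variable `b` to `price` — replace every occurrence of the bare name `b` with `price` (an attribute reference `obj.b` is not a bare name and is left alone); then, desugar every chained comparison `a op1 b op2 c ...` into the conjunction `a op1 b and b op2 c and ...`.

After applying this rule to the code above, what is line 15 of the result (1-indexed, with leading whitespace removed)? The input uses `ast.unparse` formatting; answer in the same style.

Transformed code:
def work(records, price, items):
    price = 4
    records = price
    items -= items
    if 26 == price and price > price:
        price = items // (26 - records)
    else:
        items += price
    price *= 38 + records
    if 21 < 8 and 8 < 20:
        records = 40
    items = items < items
    print(7)
    handle(10)
    items = (price - records) // records
    records = records + 16 + (27 - 29)
    items = price - items
    return items

items = (price - records) // records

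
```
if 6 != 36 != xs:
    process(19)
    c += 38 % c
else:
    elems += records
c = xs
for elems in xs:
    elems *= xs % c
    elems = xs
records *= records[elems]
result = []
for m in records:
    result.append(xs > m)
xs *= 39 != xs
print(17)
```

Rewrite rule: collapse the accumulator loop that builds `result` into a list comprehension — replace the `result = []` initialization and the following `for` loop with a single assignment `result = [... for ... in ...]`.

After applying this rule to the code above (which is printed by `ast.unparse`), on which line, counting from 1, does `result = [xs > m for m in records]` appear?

11

Transformed code:
if 6 != 36 != xs:
    process(19)
    c += 38 % c
else:
    elems += records
c = xs
for elems in xs:
    elems *= xs % c
    elems = xs
records *= records[elems]
result = [xs > m for m in records]
xs *= 39 != xs
print(17)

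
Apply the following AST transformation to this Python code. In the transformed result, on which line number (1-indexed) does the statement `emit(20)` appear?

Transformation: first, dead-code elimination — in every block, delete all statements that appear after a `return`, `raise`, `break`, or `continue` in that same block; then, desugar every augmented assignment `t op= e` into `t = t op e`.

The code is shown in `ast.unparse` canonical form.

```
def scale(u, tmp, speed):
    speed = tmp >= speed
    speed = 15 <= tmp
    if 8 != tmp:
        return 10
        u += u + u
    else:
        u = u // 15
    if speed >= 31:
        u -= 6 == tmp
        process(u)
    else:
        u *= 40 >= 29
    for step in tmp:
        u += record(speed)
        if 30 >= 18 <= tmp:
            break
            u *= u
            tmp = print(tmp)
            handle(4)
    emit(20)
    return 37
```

17

Transformed code:
def scale(u, tmp, speed):
    speed = tmp >= speed
    speed = 15 <= tmp
    if 8 != tmp:
        return 10
    else:
        u = u // 15
    if speed >= 31:
        u = u - (6 == tmp)
        process(u)
    else:
        u = u * (40 >= 29)
    for step in tmp:
        u = u + record(speed)
        if 30 >= 18 <= tmp:
            break
    emit(20)
    return 37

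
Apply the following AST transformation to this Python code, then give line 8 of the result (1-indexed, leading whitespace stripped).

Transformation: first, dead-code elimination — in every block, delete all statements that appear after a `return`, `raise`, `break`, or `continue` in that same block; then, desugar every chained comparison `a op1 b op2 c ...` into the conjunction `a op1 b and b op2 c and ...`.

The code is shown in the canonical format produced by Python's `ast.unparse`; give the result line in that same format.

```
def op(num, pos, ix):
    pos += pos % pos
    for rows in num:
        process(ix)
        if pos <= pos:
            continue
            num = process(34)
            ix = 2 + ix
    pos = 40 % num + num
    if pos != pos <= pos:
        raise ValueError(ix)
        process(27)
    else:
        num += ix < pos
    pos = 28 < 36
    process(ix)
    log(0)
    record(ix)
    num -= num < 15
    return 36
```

if pos != pos and pos <= pos:

Transformed code:
def op(num, pos, ix):
    pos += pos % pos
    for rows in num:
        process(ix)
        if pos <= pos:
            continue
    pos = 40 % num + num
    if pos != pos and pos <= pos:
        raise ValueError(ix)
    else:
        num += ix < pos
    pos = 28 < 36
    process(ix)
    log(0)
    record(ix)
    num -= num < 15
    return 36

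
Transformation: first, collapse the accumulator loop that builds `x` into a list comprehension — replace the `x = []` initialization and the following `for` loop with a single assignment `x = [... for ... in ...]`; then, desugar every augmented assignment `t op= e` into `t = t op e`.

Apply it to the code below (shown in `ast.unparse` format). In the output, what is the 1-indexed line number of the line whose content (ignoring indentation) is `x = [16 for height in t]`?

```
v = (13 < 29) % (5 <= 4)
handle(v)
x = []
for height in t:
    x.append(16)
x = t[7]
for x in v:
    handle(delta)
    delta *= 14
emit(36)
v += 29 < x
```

3

Transformed code:
v = (13 < 29) % (5 <= 4)
handle(v)
x = [16 for height in t]
x = t[7]
for x in v:
    handle(delta)
    delta = delta * 14
emit(36)
v = v + (29 < x)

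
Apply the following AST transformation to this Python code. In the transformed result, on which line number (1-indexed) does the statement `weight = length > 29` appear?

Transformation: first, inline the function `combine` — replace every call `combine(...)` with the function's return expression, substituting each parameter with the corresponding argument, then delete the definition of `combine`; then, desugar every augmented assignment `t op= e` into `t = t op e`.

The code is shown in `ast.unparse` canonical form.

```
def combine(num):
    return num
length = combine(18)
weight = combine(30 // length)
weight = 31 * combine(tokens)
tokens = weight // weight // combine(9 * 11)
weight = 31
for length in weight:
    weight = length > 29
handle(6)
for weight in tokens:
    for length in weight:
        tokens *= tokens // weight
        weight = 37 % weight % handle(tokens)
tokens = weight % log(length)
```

7

Transformed code:
length = 18
weight = 30 // length
weight = 31 * tokens
tokens = weight // weight // (9 * 11)
weight = 31
for length in weight:
    weight = length > 29
handle(6)
for weight in tokens:
    for length in weight:
        tokens = tokens * (tokens // weight)
        weight = 37 % weight % handle(tokens)
tokens = weight % log(length)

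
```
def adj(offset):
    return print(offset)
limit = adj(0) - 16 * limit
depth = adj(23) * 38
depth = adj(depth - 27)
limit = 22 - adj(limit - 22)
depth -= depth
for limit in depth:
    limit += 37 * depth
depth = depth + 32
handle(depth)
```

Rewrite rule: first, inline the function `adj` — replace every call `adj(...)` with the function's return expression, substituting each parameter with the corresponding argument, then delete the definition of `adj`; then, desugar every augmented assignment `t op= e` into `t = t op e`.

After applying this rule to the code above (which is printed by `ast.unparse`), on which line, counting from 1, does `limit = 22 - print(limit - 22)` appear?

Transformed code:
limit = print(0) - 16 * limit
depth = print(23) * 38
depth = print(depth - 27)
limit = 22 - print(limit - 22)
depth = depth - depth
for limit in depth:
    limit = limit + 37 * depth
depth = depth + 32
handle(depth)

4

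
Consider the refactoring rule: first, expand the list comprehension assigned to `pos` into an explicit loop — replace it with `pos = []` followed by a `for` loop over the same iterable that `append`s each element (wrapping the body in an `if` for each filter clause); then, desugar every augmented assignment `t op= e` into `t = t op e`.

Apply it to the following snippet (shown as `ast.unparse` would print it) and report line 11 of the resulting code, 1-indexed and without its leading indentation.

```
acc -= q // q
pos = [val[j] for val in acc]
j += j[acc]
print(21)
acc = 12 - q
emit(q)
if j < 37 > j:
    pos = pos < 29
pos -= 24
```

pos = pos - 24

Transformed code:
acc = acc - q // q
pos = []
for val in acc:
    pos.append(val[j])
j = j + j[acc]
print(21)
acc = 12 - q
emit(q)
if j < 37 > j:
    pos = pos < 29
pos = pos - 24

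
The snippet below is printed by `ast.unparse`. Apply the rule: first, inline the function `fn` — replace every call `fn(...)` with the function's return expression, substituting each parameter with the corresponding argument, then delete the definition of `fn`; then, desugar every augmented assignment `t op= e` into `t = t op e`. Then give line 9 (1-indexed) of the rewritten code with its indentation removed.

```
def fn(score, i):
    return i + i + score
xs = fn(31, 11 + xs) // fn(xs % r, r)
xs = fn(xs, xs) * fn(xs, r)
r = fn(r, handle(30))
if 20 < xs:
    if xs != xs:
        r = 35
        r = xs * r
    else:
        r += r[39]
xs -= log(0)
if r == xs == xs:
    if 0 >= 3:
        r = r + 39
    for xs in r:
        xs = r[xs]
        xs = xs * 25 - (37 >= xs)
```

r = r + r[39]

Transformed code:
xs = (11 + xs + (11 + xs) + 31) // (r + r + xs % r)
xs = (xs + xs + xs) * (r + r + xs)
r = handle(30) + handle(30) + r
if 20 < xs:
    if xs != xs:
        r = 35
        r = xs * r
    else:
        r = r + r[39]
xs = xs - log(0)
if r == xs == xs:
    if 0 >= 3:
        r = r + 39
    for xs in r:
        xs = r[xs]
        xs = xs * 25 - (37 >= xs)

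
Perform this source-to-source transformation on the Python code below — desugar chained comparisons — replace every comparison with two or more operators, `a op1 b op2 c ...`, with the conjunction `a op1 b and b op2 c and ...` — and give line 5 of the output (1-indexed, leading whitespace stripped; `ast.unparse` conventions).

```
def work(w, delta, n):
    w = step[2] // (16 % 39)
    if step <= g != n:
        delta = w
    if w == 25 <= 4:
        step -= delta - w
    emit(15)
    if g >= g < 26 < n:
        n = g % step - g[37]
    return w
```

Transformed code:
def work(w, delta, n):
    w = step[2] // (16 % 39)
    if step <= g and g != n:
        delta = w
    if w == 25 and 25 <= 4:
        step -= delta - w
    emit(15)
    if g >= g and g < 26 and (26 < n):
        n = g % step - g[37]
    return w

if w == 25 and 25 <= 4:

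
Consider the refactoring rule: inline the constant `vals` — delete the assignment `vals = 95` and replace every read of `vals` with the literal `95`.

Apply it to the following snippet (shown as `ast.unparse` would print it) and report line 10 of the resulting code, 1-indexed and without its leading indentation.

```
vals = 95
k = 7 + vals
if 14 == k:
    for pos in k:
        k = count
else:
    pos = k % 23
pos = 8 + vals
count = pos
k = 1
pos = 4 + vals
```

pos = 4 + 95

Transformed code:
k = 7 + 95
if 14 == k:
    for pos in k:
        k = count
else:
    pos = k % 23
pos = 8 + 95
count = pos
k = 1
pos = 4 + 95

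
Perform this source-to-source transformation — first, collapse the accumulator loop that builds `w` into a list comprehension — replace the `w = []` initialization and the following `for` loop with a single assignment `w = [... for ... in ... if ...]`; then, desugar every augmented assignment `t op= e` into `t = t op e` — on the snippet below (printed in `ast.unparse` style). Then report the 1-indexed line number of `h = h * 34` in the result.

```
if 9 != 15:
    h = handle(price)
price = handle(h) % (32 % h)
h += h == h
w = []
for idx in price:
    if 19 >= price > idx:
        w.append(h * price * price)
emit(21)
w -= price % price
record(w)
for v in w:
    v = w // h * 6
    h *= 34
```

11

Transformed code:
if 9 != 15:
    h = handle(price)
price = handle(h) % (32 % h)
h = h + (h == h)
w = [h * price * price for idx in price if 19 >= price > idx]
emit(21)
w = w - price % price
record(w)
for v in w:
    v = w // h * 6
    h = h * 34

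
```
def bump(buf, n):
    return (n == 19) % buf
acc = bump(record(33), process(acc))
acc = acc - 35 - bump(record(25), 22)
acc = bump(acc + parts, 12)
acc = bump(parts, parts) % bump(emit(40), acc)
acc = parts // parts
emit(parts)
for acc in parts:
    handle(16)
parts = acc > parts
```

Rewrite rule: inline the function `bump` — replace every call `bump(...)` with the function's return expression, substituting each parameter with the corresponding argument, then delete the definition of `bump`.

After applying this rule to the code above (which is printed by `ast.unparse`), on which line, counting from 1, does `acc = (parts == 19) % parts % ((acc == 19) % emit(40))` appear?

Transformed code:
acc = (process(acc) == 19) % record(33)
acc = acc - 35 - (22 == 19) % record(25)
acc = (12 == 19) % (acc + parts)
acc = (parts == 19) % parts % ((acc == 19) % emit(40))
acc = parts // parts
emit(parts)
for acc in parts:
    handle(16)
parts = acc > parts

4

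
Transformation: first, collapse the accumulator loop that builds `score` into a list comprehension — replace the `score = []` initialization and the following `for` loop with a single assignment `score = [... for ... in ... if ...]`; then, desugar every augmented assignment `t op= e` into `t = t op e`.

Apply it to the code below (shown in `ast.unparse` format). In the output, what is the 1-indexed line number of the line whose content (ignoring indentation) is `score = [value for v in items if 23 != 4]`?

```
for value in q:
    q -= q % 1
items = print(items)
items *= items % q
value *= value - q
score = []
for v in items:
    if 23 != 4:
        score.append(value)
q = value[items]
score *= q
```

6

Transformed code:
for value in q:
    q = q - q % 1
items = print(items)
items = items * (items % q)
value = value * (value - q)
score = [value for v in items if 23 != 4]
q = value[items]
score = score * q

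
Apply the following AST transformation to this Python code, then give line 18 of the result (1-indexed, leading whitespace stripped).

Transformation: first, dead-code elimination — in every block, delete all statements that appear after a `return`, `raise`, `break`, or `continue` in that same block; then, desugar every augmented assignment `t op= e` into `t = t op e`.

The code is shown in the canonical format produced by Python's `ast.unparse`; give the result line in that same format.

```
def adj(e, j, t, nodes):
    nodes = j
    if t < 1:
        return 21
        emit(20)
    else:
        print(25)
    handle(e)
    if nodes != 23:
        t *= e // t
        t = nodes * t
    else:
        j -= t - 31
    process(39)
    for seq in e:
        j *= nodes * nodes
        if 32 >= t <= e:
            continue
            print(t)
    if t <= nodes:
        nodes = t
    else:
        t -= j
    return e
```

Transformed code:
def adj(e, j, t, nodes):
    nodes = j
    if t < 1:
        return 21
    else:
        print(25)
    handle(e)
    if nodes != 23:
        t = t * (e // t)
        t = nodes * t
    else:
        j = j - (t - 31)
    process(39)
    for seq in e:
        j = j * (nodes * nodes)
        if 32 >= t <= e:
            continue
    if t <= nodes:
        nodes = t
    else:
        t = t - j
    return e

if t <= nodes:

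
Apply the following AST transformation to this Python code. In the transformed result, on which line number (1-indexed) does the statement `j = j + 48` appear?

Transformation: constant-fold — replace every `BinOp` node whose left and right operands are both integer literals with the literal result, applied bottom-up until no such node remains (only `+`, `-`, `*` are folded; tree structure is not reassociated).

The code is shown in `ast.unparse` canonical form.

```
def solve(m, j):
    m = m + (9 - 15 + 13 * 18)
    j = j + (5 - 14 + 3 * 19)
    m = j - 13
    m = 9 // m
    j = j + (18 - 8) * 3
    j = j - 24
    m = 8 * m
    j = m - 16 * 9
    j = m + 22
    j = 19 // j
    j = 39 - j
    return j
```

3

Transformed code:
def solve(m, j):
    m = m + 228
    j = j + 48
    m = j - 13
    m = 9 // m
    j = j + 30
    j = j - 24
    m = 8 * m
    j = m - 144
    j = m + 22
    j = 19 // j
    j = 39 - j
    return j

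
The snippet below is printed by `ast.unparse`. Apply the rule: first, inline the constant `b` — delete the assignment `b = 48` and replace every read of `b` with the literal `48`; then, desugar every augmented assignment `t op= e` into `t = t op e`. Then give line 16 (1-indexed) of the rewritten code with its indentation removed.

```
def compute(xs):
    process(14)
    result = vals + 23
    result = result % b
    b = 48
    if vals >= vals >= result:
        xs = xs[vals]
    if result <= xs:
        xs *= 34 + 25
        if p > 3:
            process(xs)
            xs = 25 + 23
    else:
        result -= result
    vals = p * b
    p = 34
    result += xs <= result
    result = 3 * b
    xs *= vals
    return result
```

Transformed code:
def compute(xs):
    process(14)
    result = vals + 23
    result = result % 48
    if vals >= vals >= result:
        xs = xs[vals]
    if result <= xs:
        xs = xs * (34 + 25)
        if p > 3:
            process(xs)
            xs = 25 + 23
    else:
        result = result - result
    vals = p * 48
    p = 34
    result = result + (xs <= result)
    result = 3 * 48
    xs = xs * vals
    return result

result = result + (xs <= result)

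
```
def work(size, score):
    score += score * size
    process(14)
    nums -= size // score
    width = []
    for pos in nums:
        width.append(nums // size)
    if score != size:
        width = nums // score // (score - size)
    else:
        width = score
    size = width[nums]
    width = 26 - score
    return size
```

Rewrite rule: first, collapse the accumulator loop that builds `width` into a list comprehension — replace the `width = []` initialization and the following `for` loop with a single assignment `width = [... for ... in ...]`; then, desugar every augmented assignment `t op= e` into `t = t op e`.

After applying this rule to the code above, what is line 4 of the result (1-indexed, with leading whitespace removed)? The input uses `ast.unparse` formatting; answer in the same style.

nums = nums - size // score

Transformed code:
def work(size, score):
    score = score + score * size
    process(14)
    nums = nums - size // score
    width = [nums // size for pos in nums]
    if score != size:
        width = nums // score // (score - size)
    else:
        width = score
    size = width[nums]
    width = 26 - score
    return size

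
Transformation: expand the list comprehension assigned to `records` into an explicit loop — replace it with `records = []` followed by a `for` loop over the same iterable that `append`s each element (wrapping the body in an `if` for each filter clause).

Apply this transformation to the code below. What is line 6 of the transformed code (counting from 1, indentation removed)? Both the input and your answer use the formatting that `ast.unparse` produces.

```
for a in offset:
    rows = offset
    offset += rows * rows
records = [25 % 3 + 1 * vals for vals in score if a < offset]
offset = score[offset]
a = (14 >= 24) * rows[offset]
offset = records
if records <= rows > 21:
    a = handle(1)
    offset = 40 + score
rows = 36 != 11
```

Transformed code:
for a in offset:
    rows = offset
    offset += rows * rows
records = []
for vals in score:
    if a < offset:
        records.append(25 % 3 + 1 * vals)
offset = score[offset]
a = (14 >= 24) * rows[offset]
offset = records
if records <= rows > 21:
    a = handle(1)
    offset = 40 + score
rows = 36 != 11

if a < offset:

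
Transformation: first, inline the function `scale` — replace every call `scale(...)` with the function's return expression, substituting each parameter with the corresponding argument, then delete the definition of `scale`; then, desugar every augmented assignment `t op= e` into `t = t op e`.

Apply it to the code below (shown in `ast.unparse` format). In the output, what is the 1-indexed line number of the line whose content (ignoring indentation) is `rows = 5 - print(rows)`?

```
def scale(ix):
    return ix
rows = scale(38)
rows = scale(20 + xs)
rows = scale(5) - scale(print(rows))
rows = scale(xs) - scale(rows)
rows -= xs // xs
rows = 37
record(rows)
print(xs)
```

Transformed code:
rows = 38
rows = 20 + xs
rows = 5 - print(rows)
rows = xs - rows
rows = rows - xs // xs
rows = 37
record(rows)
print(xs)

3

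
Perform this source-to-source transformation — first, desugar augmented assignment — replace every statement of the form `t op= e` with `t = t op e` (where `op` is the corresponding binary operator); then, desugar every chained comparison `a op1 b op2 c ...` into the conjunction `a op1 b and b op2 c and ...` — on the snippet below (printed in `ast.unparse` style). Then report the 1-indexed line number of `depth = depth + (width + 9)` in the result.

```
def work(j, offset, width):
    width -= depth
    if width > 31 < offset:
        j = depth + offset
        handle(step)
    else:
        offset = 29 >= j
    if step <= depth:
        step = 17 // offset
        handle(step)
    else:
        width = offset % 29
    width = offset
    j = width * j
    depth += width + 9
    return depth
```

15

Transformed code:
def work(j, offset, width):
    width = width - depth
    if width > 31 and 31 < offset:
        j = depth + offset
        handle(step)
    else:
        offset = 29 >= j
    if step <= depth:
        step = 17 // offset
        handle(step)
    else:
        width = offset % 29
    width = offset
    j = width * j
    depth = depth + (width + 9)
    return depth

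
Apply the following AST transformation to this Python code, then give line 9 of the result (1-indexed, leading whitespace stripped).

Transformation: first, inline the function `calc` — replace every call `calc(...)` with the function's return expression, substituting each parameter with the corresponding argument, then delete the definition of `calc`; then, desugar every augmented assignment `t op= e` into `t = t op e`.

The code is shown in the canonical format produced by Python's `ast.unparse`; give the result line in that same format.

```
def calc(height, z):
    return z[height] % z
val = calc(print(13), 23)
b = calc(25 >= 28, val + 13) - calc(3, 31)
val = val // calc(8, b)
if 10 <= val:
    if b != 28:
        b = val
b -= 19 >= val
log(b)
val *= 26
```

val = val * 26

Transformed code:
val = 23[print(13)] % 23
b = (val + 13)[25 >= 28] % (val + 13) - 31[3] % 31
val = val // (b[8] % b)
if 10 <= val:
    if b != 28:
        b = val
b = b - (19 >= val)
log(b)
val = val * 26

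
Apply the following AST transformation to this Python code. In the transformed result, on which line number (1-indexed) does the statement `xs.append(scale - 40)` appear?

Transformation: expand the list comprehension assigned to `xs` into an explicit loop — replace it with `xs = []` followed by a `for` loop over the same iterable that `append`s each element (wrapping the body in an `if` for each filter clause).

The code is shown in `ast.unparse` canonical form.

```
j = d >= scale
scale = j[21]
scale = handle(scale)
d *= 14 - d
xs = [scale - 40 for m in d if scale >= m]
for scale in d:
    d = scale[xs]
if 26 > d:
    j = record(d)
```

8

Transformed code:
j = d >= scale
scale = j[21]
scale = handle(scale)
d *= 14 - d
xs = []
for m in d:
    if scale >= m:
        xs.append(scale - 40)
for scale in d:
    d = scale[xs]
if 26 > d:
    j = record(d)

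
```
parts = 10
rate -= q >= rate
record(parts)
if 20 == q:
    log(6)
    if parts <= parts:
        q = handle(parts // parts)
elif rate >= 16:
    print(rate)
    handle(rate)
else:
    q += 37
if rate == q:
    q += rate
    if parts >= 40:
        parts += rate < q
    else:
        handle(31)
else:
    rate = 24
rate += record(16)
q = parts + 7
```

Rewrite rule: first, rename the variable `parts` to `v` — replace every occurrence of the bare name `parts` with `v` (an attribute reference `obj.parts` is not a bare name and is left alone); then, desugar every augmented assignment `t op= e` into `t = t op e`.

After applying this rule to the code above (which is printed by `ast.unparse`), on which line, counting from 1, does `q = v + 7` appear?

Transformed code:
v = 10
rate = rate - (q >= rate)
record(v)
if 20 == q:
    log(6)
    if v <= v:
        q = handle(v // v)
elif rate >= 16:
    print(rate)
    handle(rate)
else:
    q = q + 37
if rate == q:
    q = q + rate
    if v >= 40:
        v = v + (rate < q)
    else:
        handle(31)
else:
    rate = 24
rate = rate + record(16)
q = v + 7

22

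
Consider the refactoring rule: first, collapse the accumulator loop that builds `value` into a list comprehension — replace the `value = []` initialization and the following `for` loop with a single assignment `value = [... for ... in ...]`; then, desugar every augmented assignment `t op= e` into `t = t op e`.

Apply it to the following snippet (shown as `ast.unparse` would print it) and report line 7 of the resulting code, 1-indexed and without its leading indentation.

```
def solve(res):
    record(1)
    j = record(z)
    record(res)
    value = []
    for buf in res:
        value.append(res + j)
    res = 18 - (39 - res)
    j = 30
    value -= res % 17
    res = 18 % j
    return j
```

j = 30

Transformed code:
def solve(res):
    record(1)
    j = record(z)
    record(res)
    value = [res + j for buf in res]
    res = 18 - (39 - res)
    j = 30
    value = value - res % 17
    res = 18 % j
    return j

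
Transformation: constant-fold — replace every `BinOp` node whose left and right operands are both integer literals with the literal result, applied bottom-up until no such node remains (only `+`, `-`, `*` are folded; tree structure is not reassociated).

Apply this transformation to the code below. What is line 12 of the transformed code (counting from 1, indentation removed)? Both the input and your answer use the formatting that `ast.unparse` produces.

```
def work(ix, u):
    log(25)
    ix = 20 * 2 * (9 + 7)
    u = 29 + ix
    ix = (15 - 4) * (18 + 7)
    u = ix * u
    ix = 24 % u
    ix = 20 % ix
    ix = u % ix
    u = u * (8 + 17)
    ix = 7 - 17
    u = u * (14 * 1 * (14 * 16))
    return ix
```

Transformed code:
def work(ix, u):
    log(25)
    ix = 640
    u = 29 + ix
    ix = 275
    u = ix * u
    ix = 24 % u
    ix = 20 % ix
    ix = u % ix
    u = u * 25
    ix = -10
    u = u * 3136
    return ix

u = u * 3136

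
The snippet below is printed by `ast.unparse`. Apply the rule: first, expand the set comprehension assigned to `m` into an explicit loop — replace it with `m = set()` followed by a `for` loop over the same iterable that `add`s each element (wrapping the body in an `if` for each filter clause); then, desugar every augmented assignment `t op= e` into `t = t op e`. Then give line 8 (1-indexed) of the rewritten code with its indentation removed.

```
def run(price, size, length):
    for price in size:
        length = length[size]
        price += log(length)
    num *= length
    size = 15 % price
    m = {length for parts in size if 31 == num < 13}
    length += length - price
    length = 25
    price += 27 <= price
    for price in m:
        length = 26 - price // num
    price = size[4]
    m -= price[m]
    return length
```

for parts in size:

Transformed code:
def run(price, size, length):
    for price in size:
        length = length[size]
        price = price + log(length)
    num = num * length
    size = 15 % price
    m = set()
    for parts in size:
        if 31 == num < 13:
            m.add(length)
    length = length + (length - price)
    length = 25
    price = price + (27 <= price)
    for price in m:
        length = 26 - price // num
    price = size[4]
    m = m - price[m]
    return length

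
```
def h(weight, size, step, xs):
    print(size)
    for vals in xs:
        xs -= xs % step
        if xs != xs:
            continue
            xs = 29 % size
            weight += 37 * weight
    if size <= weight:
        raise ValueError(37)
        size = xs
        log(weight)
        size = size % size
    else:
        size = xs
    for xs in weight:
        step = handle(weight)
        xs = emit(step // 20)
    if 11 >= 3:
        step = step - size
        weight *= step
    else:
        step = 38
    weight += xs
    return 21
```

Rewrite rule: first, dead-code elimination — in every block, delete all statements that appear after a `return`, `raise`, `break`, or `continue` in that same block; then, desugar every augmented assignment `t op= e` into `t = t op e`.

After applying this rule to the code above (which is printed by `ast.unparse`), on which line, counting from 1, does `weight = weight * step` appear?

16

Transformed code:
def h(weight, size, step, xs):
    print(size)
    for vals in xs:
        xs = xs - xs % step
        if xs != xs:
            continue
    if size <= weight:
        raise ValueError(37)
    else:
        size = xs
    for xs in weight:
        step = handle(weight)
        xs = emit(step // 20)
    if 11 >= 3:
        step = step - size
        weight = weight * step
    else:
        step = 38
    weight = weight + xs
    return 21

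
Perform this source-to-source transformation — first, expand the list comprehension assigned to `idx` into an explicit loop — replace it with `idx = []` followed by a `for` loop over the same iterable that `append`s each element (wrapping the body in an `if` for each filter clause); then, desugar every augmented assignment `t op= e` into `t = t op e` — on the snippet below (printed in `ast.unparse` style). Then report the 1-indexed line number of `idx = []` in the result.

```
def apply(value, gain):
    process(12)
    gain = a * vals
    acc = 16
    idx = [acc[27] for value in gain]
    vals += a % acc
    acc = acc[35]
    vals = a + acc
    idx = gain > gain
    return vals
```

Transformed code:
def apply(value, gain):
    process(12)
    gain = a * vals
    acc = 16
    idx = []
    for value in gain:
        idx.append(acc[27])
    vals = vals + a % acc
    acc = acc[35]
    vals = a + acc
    idx = gain > gain
    return vals

5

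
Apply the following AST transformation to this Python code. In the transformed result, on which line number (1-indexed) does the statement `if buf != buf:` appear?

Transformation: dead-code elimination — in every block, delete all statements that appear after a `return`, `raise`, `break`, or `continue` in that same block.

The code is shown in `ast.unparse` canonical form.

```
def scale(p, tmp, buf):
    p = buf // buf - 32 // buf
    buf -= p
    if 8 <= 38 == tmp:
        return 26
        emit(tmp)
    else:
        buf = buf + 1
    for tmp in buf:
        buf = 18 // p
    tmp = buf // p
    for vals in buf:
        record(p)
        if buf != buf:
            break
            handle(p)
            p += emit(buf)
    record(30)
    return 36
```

13

Transformed code:
def scale(p, tmp, buf):
    p = buf // buf - 32 // buf
    buf -= p
    if 8 <= 38 == tmp:
        return 26
    else:
        buf = buf + 1
    for tmp in buf:
        buf = 18 // p
    tmp = buf // p
    for vals in buf:
        record(p)
        if buf != buf:
            break
    record(30)
    return 36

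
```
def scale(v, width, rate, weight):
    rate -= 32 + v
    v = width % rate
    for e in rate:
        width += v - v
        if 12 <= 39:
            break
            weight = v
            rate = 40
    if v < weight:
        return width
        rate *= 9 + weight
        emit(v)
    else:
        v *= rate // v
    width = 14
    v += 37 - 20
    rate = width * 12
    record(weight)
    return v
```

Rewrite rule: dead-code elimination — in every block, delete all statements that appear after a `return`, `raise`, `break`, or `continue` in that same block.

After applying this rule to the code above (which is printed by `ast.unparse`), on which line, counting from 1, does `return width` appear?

Transformed code:
def scale(v, width, rate, weight):
    rate -= 32 + v
    v = width % rate
    for e in rate:
        width += v - v
        if 12 <= 39:
            break
    if v < weight:
        return width
    else:
        v *= rate // v
    width = 14
    v += 37 - 20
    rate = width * 12
    record(weight)
    return v

9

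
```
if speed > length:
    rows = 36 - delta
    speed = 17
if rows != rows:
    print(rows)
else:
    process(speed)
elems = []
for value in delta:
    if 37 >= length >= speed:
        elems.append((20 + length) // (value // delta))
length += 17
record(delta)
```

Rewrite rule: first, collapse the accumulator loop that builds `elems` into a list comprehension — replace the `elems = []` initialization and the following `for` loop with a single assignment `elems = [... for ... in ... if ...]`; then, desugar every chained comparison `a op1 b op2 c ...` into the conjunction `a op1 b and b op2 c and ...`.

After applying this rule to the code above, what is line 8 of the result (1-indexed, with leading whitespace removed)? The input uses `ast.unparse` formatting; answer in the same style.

elems = [(20 + length) // (value // delta) for value in delta if 37 >= length and length >= speed]

Transformed code:
if speed > length:
    rows = 36 - delta
    speed = 17
if rows != rows:
    print(rows)
else:
    process(speed)
elems = [(20 + length) // (value // delta) for value in delta if 37 >= length and length >= speed]
length += 17
record(delta)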